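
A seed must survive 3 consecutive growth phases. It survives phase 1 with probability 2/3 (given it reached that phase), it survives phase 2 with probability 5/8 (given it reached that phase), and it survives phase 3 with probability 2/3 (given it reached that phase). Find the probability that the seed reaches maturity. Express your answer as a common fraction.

Each stage is reached only if all earlier stages succeed, so
P = 2/3 × 5/8 × 2/3 = 20/72 = 5/18.

5/18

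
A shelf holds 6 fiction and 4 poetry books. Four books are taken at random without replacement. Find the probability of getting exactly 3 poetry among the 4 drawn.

4/35

One ordering (poetry drawn first) has probability 4/10 × 3/9 × 2/8 × 6/7 = 144/5040 = 1/35.
There are C(4,3) = 4 such orderings, each equally likely, so P = 4 × 1/35 = 4/35.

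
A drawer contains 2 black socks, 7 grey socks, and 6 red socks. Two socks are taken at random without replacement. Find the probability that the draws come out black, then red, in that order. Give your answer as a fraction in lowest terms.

Multiply the probability of each draw given the previous ones:
P = 2/15 × 6/14 = 12/210 = 2/35.

2/35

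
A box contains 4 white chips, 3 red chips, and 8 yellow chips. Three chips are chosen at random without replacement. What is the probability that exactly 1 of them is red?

198/455

One ordering (red drawn first) has probability 3/15 × 12/14 × 11/13 = 396/2730 = 66/455.
There are C(3,1) = 3 such orderings, each equally likely, so P = 3 × 66/455 = 198/455.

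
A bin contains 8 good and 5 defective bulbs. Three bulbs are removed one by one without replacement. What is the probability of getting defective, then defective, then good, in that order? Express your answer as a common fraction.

Each draw changes the counts, so multiply the conditional probabilities along the sequence:
P = 5/13 × 4/12 × 8/11 = 160/1716 = 40/429.

40/429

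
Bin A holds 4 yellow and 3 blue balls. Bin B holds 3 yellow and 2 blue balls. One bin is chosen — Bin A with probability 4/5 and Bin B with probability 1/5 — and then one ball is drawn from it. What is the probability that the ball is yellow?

From Bin A: P(yellow) = 4/7.
From Bin B: P(yellow) = 3/5.
Total probability = (4/5)(4/7) + (1/5)(3/5) = 101/175.

101/175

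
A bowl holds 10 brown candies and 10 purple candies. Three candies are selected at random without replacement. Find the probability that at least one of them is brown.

17/19

P(no brown) = 10/20 × 9/19 × 8/18 = 720/6840 = 2/19.
P(at least one) = 1 − 2/19 = 17/19.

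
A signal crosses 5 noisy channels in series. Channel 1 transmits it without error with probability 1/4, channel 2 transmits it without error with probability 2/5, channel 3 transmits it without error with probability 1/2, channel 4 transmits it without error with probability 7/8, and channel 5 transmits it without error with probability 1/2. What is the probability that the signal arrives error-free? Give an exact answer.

Each stage is reached only if all earlier stages succeed, so
P = 1/4 × 2/5 × 1/2 × 7/8 × 1/2 = 14/640 = 7/320.

7/320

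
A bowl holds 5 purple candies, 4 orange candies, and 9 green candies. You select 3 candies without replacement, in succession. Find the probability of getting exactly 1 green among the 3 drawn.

One ordering (green drawn first) has probability 9/18 × 9/17 × 8/16 = 648/4896 = 9/68.
There are C(3,1) = 3 such orderings, each equally likely, so P = 3 × 9/68 = 27/68.

27/68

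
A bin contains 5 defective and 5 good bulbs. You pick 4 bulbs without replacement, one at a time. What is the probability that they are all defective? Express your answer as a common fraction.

P = 5/10 × 4/9 × 3/8 × 2/7 = 120/5040 = 1/42.

1/42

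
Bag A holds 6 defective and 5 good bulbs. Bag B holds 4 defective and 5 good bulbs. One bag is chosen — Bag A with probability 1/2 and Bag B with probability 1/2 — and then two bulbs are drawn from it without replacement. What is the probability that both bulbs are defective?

29/132

From Bag A: P(both defective) = (6/11)(5/10) = 3/11.
From Bag B: P(both defective) = (4/9)(3/8) = 1/6.
Total probability = (1/2)(3/11) + (1/2)(1/6) = 29/132.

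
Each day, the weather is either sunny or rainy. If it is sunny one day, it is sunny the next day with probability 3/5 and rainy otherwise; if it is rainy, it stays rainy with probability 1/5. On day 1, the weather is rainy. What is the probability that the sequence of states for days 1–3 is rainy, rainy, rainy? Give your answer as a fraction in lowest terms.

1/25

Day 1 is given. For each transition, use the conditional probability from the current state:
P(rainy | rainy) = 1/5; P(rainy | rainy) = 1/5.
P = 1/5 × 1/5 = 1/25.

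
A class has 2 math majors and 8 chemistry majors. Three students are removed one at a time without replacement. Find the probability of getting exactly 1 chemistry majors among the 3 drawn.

1/15

One ordering (a chemistry major drawn first) has probability 8/10 × 2/9 × 1/8 = 16/720 = 1/45.
There are C(3,1) = 3 such orderings, each equally likely, so P = 3 × 1/45 = 1/15.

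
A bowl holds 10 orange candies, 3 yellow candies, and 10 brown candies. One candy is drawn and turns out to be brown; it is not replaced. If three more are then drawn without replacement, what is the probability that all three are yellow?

1/1540

After the first draw, 3 of the remaining 22 candies are yellow.
P = 3/22 × 2/21 × 1/20 = 6/9240 = 1/1540.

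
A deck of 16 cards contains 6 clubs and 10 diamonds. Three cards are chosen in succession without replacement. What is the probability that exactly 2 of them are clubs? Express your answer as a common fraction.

One ordering (clubs drawn first) has probability 6/16 × 5/15 × 10/14 = 300/3360 = 5/56.
There are C(3,2) = 3 such orderings, each equally likely, so P = 3 × 5/56 = 15/56.

15/56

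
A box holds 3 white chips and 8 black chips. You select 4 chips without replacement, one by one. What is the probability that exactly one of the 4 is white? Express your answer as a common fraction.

28/55

One ordering (white drawn first) has probability 3/11 × 8/10 × 7/9 × 6/8 = 1008/7920 = 7/55.
There are C(4,1) = 4 such orderings, each equally likely, so P = 4 × 7/55 = 28/55.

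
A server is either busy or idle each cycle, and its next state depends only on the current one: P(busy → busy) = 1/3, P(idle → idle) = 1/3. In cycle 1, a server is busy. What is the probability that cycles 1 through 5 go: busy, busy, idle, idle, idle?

2/81

Cycle 1 is given. For each transition, use the conditional probability from the current state:
P(busy | busy) = 1/3; P(idle | busy) = 2/3; P(idle | idle) = 1/3; P(idle | idle) = 1/3.
P = 1/3 × 2/3 × 1/3 × 1/3 = 2/81.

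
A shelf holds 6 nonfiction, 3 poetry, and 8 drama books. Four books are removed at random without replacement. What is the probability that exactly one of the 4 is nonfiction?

One ordering (nonfiction drawn first) has probability 6/17 × 11/16 × 10/15 × 9/14 = 5940/57120 = 99/952.
There are C(4,1) = 4 such orderings, each equally likely, so P = 4 × 99/952 = 99/238.

99/238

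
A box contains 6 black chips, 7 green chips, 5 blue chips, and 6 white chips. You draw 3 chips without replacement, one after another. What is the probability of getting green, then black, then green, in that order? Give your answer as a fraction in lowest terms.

Multiply the probability of each draw given the previous ones:
P = 7/24 × 6/23 × 6/22 = 252/12144 = 21/1012.

21/1012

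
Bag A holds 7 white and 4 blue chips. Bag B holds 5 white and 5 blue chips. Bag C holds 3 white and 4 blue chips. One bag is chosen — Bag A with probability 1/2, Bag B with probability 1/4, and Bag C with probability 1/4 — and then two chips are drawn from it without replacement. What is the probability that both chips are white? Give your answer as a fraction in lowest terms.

From Bag A: P(both white) = (7/11)(6/10) = 21/55.
From Bag B: P(both white) = (5/10)(4/9) = 2/9.
From Bag C: P(both white) = (3/7)(2/6) = 1/7.
Total probability = (1/2)(21/55) + (1/4)(2/9) + (1/4)(1/7) = 3911/13860.

3911/13860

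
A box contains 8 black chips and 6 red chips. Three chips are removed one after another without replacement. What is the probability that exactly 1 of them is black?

One ordering (black drawn first) has probability 8/14 × 6/13 × 5/12 = 240/2184 = 10/91.
There are C(3,1) = 3 such orderings, each equally likely, so P = 3 × 10/91 = 30/91.

30/91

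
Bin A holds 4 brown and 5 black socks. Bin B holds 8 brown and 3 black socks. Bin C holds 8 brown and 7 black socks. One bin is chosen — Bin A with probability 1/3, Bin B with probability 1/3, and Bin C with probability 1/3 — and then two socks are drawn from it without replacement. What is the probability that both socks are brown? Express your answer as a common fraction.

From Bin A: P(both brown) = (4/9)(3/8) = 1/6.
From Bin B: P(both brown) = (8/11)(7/10) = 28/55.
From Bin C: P(both brown) = (8/15)(7/14) = 4/15.
Total probability = (1/3)(1/6) + (1/3)(28/55) + (1/3)(4/15) = 311/990.

311/990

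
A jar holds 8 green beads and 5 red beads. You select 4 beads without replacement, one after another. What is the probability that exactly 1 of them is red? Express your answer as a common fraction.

One ordering (red drawn first) has probability 5/13 × 8/12 × 7/11 × 6/10 = 1680/17160 = 14/143.
There are C(4,1) = 4 such orderings, each equally likely, so P = 4 × 14/143 = 56/143.

56/143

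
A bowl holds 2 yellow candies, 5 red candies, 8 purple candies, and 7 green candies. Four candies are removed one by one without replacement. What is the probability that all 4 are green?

1/209

P(all green) = 7/22 × 6/21 × 5/20 × 4/19 = 840/175560 = 1/209.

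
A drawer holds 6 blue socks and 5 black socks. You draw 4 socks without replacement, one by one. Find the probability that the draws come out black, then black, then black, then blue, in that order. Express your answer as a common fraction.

1/22

Multiply the probability of each draw given the previous ones:
P = 5/11 × 4/10 × 3/9 × 6/8 = 360/7920 = 1/22.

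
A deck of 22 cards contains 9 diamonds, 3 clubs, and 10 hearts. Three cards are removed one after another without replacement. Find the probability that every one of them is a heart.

P(all hearts) = 10/22 × 9/21 × 8/20 = 720/9240 = 6/77.

6/77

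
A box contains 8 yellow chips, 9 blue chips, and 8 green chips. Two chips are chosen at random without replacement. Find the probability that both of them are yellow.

P(all yellow) = 8/25 × 7/24 = 56/600 = 7/75.

7/75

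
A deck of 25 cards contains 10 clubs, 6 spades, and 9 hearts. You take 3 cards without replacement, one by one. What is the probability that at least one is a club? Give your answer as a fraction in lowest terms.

369/460

P(no clubs) = 15/25 × 14/24 × 13/23 = 2730/13800 = 91/460.
P(at least one) = 1 − 91/460 = 369/460.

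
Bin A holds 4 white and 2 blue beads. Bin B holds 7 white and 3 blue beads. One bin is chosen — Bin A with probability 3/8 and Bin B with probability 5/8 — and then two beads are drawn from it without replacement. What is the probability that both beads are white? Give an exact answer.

From Bin A: P(both white) = (4/6)(3/5) = 2/5.
From Bin B: P(both white) = (7/10)(6/9) = 7/15.
Total probability = (3/8)(2/5) + (5/8)(7/15) = 53/120.

53/120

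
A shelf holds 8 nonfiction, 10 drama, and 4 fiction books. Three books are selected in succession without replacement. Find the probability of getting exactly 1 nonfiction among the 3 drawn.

26/55

One ordering (nonfiction drawn first) has probability 8/22 × 14/21 × 13/20 = 1456/9240 = 26/165.
There are C(3,1) = 3 such orderings, each equally likely, so P = 3 × 26/165 = 26/55.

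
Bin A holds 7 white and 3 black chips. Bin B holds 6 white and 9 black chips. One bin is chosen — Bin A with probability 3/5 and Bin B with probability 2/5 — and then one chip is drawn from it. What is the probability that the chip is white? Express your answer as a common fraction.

From Bin A: P(white) = 7/10.
From Bin B: P(white) = 6/15.
Total probability = (3/5)(7/10) + (2/5)(6/15) = 29/50.

29/50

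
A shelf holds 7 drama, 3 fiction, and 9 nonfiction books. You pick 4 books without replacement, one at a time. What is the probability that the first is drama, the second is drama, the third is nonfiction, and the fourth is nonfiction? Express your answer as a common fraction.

Each draw changes the counts, so multiply the conditional probabilities along the sequence:
P = 7/19 × 6/18 × 9/17 × 8/16 = 3024/93024 = 21/646.

21/646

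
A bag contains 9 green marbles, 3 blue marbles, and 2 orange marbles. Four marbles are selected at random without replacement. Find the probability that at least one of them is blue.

P(no blue) = 11/14 × 10/13 × 9/12 × 8/11 = 7920/24024 = 30/91.
P(at least one) = 1 − 30/91 = 61/91.

61/91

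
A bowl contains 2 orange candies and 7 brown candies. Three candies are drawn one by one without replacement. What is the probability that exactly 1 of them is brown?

One ordering (brown drawn first) has probability 7/9 × 2/8 × 1/7 = 14/504 = 1/36.
There are C(3,1) = 3 such orderings, each equally likely, so P = 3 × 1/36 = 1/12.

1/12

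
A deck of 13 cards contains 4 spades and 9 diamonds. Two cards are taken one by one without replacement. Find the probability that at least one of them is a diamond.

P(no diamonds) = 4/13 × 3/12 = 12/156 = 1/13.
P(at least one) = 1 − 1/13 = 12/13.

12/13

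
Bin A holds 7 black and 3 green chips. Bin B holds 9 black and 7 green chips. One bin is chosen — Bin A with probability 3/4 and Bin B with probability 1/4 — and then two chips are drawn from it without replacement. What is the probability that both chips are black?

17/40

From Bin A: P(both black) = (7/10)(6/9) = 7/15.
From Bin B: P(both black) = (9/16)(8/15) = 3/10.
Total probability = (3/4)(7/15) + (1/4)(3/10) = 17/40.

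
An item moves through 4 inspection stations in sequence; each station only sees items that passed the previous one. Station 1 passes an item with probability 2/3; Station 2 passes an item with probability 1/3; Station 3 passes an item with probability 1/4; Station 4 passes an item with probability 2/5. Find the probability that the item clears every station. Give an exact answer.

Multiplying along the chain,
P = 2/3 × 1/3 × 1/4 × 2/5 = 4/180 = 1/45.

1/45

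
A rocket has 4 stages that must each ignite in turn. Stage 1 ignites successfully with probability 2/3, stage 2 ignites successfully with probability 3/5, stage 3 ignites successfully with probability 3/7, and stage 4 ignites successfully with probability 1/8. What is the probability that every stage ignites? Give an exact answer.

The events are sequential, so multiply the conditional probabilities:
P = 2/3 × 3/5 × 3/7 × 1/8 = 18/840 = 3/140.

3/140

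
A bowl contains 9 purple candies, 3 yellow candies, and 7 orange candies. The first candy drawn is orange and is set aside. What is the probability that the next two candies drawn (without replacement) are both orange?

5/51

With the first candy removed, 6 orange remain out of 18.
P = 6/18 × 5/17 = 30/306 = 5/51.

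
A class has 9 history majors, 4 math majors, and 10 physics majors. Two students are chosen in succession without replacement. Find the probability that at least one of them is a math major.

P(no math majors) = 19/23 × 18/22 = 342/506 = 171/253.
P(at least one) = 1 − 171/253 = 82/253.

82/253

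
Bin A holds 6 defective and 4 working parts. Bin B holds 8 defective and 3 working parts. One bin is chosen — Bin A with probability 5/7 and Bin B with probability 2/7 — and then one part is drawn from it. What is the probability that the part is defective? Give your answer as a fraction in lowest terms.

7/11

From Bin A: P(defective) = 6/10.
From Bin B: P(defective) = 8/11.
Total probability = (5/7)(6/10) + (2/7)(8/11) = 7/11.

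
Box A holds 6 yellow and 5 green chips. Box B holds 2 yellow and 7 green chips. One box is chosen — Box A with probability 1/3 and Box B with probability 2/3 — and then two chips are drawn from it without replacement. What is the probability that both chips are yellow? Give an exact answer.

From Box A: P(both yellow) = (6/11)(5/10) = 3/11.
From Box B: P(both yellow) = (2/9)(1/8) = 1/36.
Total probability = (1/3)(3/11) + (2/3)(1/36) = 65/594.

65/594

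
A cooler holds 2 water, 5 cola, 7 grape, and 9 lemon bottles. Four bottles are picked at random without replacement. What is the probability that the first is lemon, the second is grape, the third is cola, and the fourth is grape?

Chain rule:
P = 9/23 × 7/22 × 5/21 × 6/20 = 1890/212520 = 9/1012.

9/1012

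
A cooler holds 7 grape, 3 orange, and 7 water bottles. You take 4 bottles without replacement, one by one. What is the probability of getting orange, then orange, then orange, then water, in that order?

1/1360

Each draw changes the counts, so multiply the conditional probabilities along the sequence:
P = 3/17 × 2/16 × 1/15 × 7/14 = 42/57120 = 1/1360.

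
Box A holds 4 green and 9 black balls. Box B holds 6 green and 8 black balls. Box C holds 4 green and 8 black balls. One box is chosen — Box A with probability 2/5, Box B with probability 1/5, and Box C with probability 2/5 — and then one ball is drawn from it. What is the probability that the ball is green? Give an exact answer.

467/1365

From Box A: P(green) = 4/13.
From Box B: P(green) = 6/14.
From Box C: P(green) = 4/12.
Total probability = (2/5)(4/13) + (1/5)(6/14) + (2/5)(4/12) = 467/1365.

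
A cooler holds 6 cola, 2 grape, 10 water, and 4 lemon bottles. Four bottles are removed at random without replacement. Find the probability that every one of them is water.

P(every draw is water) = 10/22 × 9/21 × 8/20 × 7/19 = 5040/175560 = 6/209.

6/209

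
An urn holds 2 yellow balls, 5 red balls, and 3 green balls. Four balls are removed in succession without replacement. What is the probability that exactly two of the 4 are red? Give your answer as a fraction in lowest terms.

10/21

One ordering (red drawn first) has probability 5/10 × 4/9 × 5/8 × 4/7 = 400/5040 = 5/63.
There are C(4,2) = 6 such orderings, each equally likely, so P = 6 × 5/63 = 10/21.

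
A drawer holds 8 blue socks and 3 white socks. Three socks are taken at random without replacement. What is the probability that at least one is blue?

P(no blue) = 3/11 × 2/10 × 1/9 = 6/990 = 1/165.
P(at least one) = 1 − 1/165 = 164/165.

164/165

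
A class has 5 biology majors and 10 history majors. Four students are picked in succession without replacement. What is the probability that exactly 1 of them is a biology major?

One ordering (a biology major drawn first) has probability 5/15 × 10/14 × 9/13 × 8/12 = 3600/32760 = 10/91.
There are C(4,1) = 4 such orderings, each equally likely, so P = 4 × 10/91 = 40/91.

40/91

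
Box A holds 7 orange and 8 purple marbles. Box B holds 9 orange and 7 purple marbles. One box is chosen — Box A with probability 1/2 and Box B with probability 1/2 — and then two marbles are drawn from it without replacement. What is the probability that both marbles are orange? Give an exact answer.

1/4

From Box A: P(both orange) = (7/15)(6/14) = 1/5.
From Box B: P(both orange) = (9/16)(8/15) = 3/10.
Total probability = (1/2)(1/5) + (1/2)(3/10) = 1/4.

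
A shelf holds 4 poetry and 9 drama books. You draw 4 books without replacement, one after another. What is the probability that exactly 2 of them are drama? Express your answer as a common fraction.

One ordering (drama drawn first) has probability 9/13 × 8/12 × 4/11 × 3/10 = 864/17160 = 36/715.
There are C(4,2) = 6 such orderings, each equally likely, so P = 6 × 36/715 = 216/715.

216/715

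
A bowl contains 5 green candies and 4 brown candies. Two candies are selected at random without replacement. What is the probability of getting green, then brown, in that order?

5/18

Chain rule:
P = 5/9 × 4/8 = 20/72 = 5/18.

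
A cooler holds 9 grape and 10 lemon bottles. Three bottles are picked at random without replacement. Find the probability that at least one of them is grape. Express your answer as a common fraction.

P(no grape) = 10/19 × 9/18 × 8/17 = 720/5814 = 40/323.
P(at least one) = 1 − 40/323 = 283/323.

283/323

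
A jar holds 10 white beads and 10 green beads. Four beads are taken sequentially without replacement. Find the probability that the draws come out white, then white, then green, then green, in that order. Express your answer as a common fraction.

45/646

Chain rule:
P = 10/20 × 9/19 × 10/18 × 9/17 = 8100/116280 = 45/646.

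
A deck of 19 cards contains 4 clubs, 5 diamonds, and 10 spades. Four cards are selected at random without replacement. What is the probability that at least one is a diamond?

P(no diamonds) = 14/19 × 13/18 × 12/17 × 11/16 = 24024/93024 = 1001/3876.
P(at least one) = 1 − 1001/3876 = 2875/3876.

2875/3876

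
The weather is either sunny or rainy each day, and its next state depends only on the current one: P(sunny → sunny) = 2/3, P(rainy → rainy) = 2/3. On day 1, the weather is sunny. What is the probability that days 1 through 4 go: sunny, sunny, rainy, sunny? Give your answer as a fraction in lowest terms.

2/27

Day 1 is given. For each transition, use the conditional probability from the current state:
P(sunny | sunny) = 2/3; P(rainy | sunny) = 1/3; P(sunny | rainy) = 1/3.
P = 2/3 × 1/3 × 1/3 = 2/27.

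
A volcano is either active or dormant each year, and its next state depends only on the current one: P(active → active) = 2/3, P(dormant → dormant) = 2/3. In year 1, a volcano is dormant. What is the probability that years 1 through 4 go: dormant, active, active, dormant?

Year 1 is given. For each transition, use the conditional probability from the current state:
P(active | dormant) = 1/3; P(active | active) = 2/3; P(dormant | active) = 1/3.
P = 1/3 × 2/3 × 1/3 = 2/27.

2/27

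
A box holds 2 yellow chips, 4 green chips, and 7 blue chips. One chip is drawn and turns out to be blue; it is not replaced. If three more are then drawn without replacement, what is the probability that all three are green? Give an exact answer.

After the first draw, 4 of the remaining 12 chips are green.
P = 4/12 × 3/11 × 2/10 = 24/1320 = 1/55.

1/55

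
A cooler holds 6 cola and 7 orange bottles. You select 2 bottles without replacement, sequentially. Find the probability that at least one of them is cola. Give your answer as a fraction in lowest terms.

P(no cola) = 7/13 × 6/12 = 42/156 = 7/26.
P(at least one) = 1 − 7/26 = 19/26.

19/26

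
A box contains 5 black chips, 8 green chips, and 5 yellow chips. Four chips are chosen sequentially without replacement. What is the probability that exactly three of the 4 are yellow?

One ordering (yellow drawn first) has probability 5/18 × 4/17 × 3/16 × 13/15 = 780/73440 = 13/1224.
There are C(4,3) = 4 such orderings, each equally likely, so P = 4 × 13/1224 = 13/306.

13/306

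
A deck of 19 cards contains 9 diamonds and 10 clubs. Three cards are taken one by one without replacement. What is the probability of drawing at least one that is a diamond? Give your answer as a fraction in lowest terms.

P(no diamonds) = 10/19 × 9/18 × 8/17 = 720/5814 = 40/323.
P(at least one) = 1 − 40/323 = 283/323.

283/323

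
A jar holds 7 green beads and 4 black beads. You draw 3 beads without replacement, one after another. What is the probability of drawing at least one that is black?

P(no black) = 7/11 × 6/10 × 5/9 = 210/990 = 7/33.
P(at least one) = 1 − 7/33 = 26/33.

26/33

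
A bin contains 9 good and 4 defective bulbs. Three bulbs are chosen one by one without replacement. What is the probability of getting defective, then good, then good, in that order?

Chain rule:
P = 4/13 × 9/12 × 8/11 = 288/1716 = 24/143.

24/143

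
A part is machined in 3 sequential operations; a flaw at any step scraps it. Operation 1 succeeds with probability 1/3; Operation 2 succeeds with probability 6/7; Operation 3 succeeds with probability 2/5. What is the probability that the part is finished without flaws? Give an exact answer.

Each stage is reached only if all earlier stages succeed, so
P = 1/3 × 6/7 × 2/5 = 12/105 = 4/35.

4/35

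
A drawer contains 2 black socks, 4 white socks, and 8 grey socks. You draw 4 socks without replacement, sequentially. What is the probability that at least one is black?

P(no black) = 12/14 × 11/13 × 10/12 × 9/11 = 11880/24024 = 45/91.
P(at least one) = 1 − 45/91 = 46/91.

46/91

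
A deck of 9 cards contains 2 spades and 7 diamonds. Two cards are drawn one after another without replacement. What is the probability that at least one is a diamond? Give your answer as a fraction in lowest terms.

P(no diamonds) = 2/9 × 1/8 = 2/72 = 1/36.
P(at least one) = 1 − 1/36 = 35/36.

35/36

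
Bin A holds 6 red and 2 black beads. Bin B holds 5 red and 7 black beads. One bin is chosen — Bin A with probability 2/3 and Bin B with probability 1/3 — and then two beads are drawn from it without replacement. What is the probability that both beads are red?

From Bin A: P(both red) = (6/8)(5/7) = 15/28.
From Bin B: P(both red) = (5/12)(4/11) = 5/33.
Total probability = (2/3)(15/28) + (1/3)(5/33) = 565/1386.

565/1386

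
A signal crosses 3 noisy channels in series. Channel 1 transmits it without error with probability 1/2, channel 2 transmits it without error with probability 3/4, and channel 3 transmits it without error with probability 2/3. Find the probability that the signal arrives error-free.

1/4

Each stage is reached only if all earlier stages succeed, so
P = 1/2 × 3/4 × 2/3 = 6/24 = 1/4.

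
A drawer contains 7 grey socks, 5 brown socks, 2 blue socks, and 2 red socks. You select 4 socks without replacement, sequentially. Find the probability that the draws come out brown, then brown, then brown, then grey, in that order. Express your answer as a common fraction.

1/104

Multiply the probability of each draw given the previous ones:
P = 5/16 × 4/15 × 3/14 × 7/13 = 420/43680 = 1/104.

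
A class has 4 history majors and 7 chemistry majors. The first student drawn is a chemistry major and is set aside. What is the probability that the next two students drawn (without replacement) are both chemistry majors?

1/3

With the first student removed, 6 chemistry majors remain out of 10.
P = 6/10 × 5/9 = 30/90 = 1/3.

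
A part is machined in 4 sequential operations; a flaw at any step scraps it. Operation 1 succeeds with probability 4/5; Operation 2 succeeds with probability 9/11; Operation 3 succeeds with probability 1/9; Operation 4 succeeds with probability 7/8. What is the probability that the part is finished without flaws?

Each stage is reached only if all earlier stages succeed, so
P = 4/5 × 9/11 × 1/9 × 7/8 = 252/3960 = 7/110.

7/110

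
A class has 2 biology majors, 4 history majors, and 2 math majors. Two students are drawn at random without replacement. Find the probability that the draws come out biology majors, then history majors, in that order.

1/7

Each draw changes the counts, so multiply the conditional probabilities along the sequence:
P = 2/8 × 4/7 = 8/56 = 1/7.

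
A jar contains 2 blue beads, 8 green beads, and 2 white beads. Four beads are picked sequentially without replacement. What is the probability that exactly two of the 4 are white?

1/11

One ordering (white drawn first) has probability 2/12 × 1/11 × 10/10 × 9/9 = 180/11880 = 1/66.
There are C(4,2) = 6 such orderings, each equally likely, so P = 6 × 1/66 = 1/11.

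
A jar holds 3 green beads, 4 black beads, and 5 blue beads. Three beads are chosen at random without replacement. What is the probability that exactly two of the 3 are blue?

7/22

One ordering (blue drawn first) has probability 5/12 × 4/11 × 7/10 = 140/1320 = 7/66.
There are C(3,2) = 3 such orderings, each equally likely, so P = 3 × 7/66 = 7/22.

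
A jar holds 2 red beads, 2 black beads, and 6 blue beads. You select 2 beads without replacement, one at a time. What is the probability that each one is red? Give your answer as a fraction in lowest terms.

1/45

P(every draw is red) = 2/10 × 1/9 = 2/90 = 1/45.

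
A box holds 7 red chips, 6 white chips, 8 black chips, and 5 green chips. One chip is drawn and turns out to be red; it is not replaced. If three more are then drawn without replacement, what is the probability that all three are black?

With the first chip removed, 8 black remain out of 25.
P = 8/25 × 7/24 × 6/23 = 336/13800 = 14/575.

14/575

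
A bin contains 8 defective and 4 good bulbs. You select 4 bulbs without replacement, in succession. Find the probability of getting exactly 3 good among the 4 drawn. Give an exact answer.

One ordering (good drawn first) has probability 4/12 × 3/11 × 2/10 × 8/9 = 192/11880 = 8/495.
There are C(4,3) = 4 such orderings, each equally likely, so P = 4 × 8/495 = 32/495.

32/495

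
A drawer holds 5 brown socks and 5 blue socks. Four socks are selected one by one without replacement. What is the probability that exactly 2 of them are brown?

10/21

One ordering (brown drawn first) has probability 5/10 × 4/9 × 5/8 × 4/7 = 400/5040 = 5/63.
There are C(4,2) = 6 such orderings, each equally likely, so P = 6 × 5/63 = 10/21.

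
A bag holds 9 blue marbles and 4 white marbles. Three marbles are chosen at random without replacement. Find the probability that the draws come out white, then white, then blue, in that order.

9/143

Multiply the probability of each draw given the previous ones:
P = 4/13 × 3/12 × 9/11 = 108/1716 = 9/143.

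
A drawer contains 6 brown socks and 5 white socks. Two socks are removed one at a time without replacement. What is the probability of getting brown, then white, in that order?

3/11

Each draw changes the counts, so multiply the conditional probabilities along the sequence:
P = 6/11 × 5/10 = 30/110 = 3/11.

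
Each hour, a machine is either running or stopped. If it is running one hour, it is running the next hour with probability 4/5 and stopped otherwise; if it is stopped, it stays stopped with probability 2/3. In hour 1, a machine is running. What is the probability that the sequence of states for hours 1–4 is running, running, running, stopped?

Hour 1 is given. For each transition, use the conditional probability from the current state:
P(running | running) = 4/5; P(running | running) = 4/5; P(stopped | running) = 1/5.
P = 4/5 × 4/5 × 1/5 = 16/125.

16/125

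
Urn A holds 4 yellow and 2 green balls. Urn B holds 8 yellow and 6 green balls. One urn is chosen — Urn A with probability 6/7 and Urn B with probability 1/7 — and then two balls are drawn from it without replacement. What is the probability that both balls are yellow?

176/455

From Urn A: P(both yellow) = (4/6)(3/5) = 2/5.
From Urn B: P(both yellow) = (8/14)(7/13) = 4/13.
Total probability = (6/7)(2/5) + (1/7)(4/13) = 176/455.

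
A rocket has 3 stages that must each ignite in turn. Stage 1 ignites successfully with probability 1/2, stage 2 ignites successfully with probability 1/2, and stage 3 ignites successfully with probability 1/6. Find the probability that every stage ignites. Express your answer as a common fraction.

1/24

The events are sequential, so multiply the conditional probabilities:
P = 1/2 × 1/2 × 1/6 = 1/24.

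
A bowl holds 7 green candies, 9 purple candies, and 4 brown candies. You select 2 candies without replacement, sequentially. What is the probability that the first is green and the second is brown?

Chain rule:
P = 7/20 × 4/19 = 28/380 = 7/95.

7/95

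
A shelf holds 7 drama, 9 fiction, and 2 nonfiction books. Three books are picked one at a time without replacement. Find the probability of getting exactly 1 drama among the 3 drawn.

385/816

One ordering (drama drawn first) has probability 7/18 × 11/17 × 10/16 = 770/4896 = 385/2448.
There are C(3,1) = 3 such orderings, each equally likely, so P = 3 × 385/2448 = 385/816.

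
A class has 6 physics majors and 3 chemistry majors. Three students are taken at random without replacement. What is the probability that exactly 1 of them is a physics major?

3/14

One ordering (a physics major drawn first) has probability 6/9 × 3/8 × 2/7 = 36/504 = 1/14.
There are C(3,1) = 3 such orderings, each equally likely, so P = 3 × 1/14 = 3/14.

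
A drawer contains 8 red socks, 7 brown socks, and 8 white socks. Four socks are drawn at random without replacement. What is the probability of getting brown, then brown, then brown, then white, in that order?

Each draw changes the counts, so multiply the conditional probabilities along the sequence:
P = 7/23 × 6/22 × 5/21 × 8/20 = 1680/212520 = 2/253.

2/253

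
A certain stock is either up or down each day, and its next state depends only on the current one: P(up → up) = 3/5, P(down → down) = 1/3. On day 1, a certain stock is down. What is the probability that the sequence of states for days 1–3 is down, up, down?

4/15

Day 1 is given. For each transition, use the conditional probability from the current state:
P(up | down) = 2/3; P(down | up) = 2/5.
P = 2/3 × 2/5 = 4/15.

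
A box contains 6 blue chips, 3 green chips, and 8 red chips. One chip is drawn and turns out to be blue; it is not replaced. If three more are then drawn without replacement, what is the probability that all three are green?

1/560

With the first chip removed, 3 green remain out of 16.
P = 3/16 × 2/15 × 1/14 = 6/3360 = 1/560.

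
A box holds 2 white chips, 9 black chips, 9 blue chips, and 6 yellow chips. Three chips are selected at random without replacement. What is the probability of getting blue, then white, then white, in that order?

Each draw changes the counts, so multiply the conditional probabilities along the sequence:
P = 9/26 × 2/25 × 1/24 = 18/15600 = 3/2600.

3/2600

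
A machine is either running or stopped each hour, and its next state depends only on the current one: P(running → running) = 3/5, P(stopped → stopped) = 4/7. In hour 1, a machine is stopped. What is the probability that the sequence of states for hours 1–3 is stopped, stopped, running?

12/49

Hour 1 is given. For each transition, use the conditional probability from the current state:
P(stopped | stopped) = 4/7; P(running | stopped) = 3/7.
P = 4/7 × 3/7 = 12/49.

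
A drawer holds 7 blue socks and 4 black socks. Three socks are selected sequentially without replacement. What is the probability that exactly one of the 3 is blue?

One ordering (blue drawn first) has probability 7/11 × 4/10 × 3/9 = 84/990 = 14/165.
There are C(3,1) = 3 such orderings, each equally likely, so P = 3 × 14/165 = 14/55.

14/55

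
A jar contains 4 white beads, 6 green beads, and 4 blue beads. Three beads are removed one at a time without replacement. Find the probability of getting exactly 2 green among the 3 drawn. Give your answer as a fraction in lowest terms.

One ordering (green drawn first) has probability 6/14 × 5/13 × 8/12 = 240/2184 = 10/91.
There are C(3,2) = 3 such orderings, each equally likely, so P = 3 × 10/91 = 30/91.

30/91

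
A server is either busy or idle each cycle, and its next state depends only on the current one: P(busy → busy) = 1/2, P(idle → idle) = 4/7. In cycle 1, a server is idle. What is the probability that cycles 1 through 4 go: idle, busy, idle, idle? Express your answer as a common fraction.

Cycle 1 is given. For each transition, use the conditional probability from the current state:
P(busy | idle) = 3/7; P(idle | busy) = 1/2; P(idle | idle) = 4/7.
P = 3/7 × 1/2 × 4/7 = 12/98 = 6/49.

6/49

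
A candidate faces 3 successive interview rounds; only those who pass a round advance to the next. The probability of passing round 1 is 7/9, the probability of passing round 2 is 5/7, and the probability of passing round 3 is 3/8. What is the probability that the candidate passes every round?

5/24

The events are sequential, so multiply the conditional probabilities:
P = 7/9 × 5/7 × 3/8 = 105/504 = 5/24.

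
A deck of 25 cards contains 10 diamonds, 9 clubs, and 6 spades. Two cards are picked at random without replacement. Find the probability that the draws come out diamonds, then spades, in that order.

1/10

Multiply the probability of each draw given the previous ones:
P = 10/25 × 6/24 = 60/600 = 1/10.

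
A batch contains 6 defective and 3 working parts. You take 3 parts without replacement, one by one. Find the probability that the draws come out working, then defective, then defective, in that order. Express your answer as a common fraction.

Each draw changes the counts, so multiply the conditional probabilities along the sequence:
P = 3/9 × 6/8 × 5/7 = 90/504 = 5/28.

5/28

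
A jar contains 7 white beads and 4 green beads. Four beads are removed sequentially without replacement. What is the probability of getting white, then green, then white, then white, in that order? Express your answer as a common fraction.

7/66

Chain rule:
P = 7/11 × 4/10 × 6/9 × 5/8 = 840/7920 = 7/66.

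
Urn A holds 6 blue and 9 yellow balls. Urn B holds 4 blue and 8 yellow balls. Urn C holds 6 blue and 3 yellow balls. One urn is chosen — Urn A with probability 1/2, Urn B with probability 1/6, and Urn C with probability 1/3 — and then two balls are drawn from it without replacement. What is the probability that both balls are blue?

625/2772

From Urn A: P(both blue) = (6/15)(5/14) = 1/7.
From Urn B: P(both blue) = (4/12)(3/11) = 1/11.
From Urn C: P(both blue) = (6/9)(5/8) = 5/12.
Total probability = (1/2)(1/7) + (1/6)(1/11) + (1/3)(5/12) = 625/2772.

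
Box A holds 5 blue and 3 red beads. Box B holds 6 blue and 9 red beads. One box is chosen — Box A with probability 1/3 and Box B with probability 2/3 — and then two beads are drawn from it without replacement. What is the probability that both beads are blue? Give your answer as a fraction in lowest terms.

3/14

From Box A: P(both blue) = (5/8)(4/7) = 5/14.
From Box B: P(both blue) = (6/15)(5/14) = 1/7.
Total probability = (1/3)(5/14) + (2/3)(1/7) = 3/14.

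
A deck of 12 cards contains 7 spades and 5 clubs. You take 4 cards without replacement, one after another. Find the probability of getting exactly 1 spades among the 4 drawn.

One ordering (a spade drawn first) has probability 7/12 × 5/11 × 4/10 × 3/9 = 420/11880 = 7/198.
There are C(4,1) = 4 such orderings, each equally likely, so P = 4 × 7/198 = 14/99.

14/99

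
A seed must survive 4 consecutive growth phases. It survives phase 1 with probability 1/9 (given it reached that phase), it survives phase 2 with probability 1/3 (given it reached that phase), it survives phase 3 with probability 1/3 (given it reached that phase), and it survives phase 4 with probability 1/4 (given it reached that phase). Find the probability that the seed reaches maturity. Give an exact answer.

Multiplying along the chain,
P = 1/9 × 1/3 × 1/3 × 1/4 = 1/324.

1/324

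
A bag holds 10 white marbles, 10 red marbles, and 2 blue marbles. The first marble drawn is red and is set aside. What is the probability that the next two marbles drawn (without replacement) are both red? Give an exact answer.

With the first marble removed, 9 red remain out of 21.
P = 9/21 × 8/20 = 72/420 = 6/35.

6/35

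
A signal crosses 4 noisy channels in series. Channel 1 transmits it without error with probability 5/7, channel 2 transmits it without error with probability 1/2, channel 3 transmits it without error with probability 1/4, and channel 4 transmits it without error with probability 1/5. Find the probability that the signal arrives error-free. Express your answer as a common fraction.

The events are sequential, so multiply the conditional probabilities:
P = 5/7 × 1/2 × 1/4 × 1/5 = 5/280 = 1/56.

1/56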